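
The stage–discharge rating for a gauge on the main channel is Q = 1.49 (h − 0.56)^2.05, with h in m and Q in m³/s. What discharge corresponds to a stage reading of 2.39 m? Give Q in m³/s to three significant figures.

5.14 m³/s

Q = 1.49 × (2.39 − 0.56)^2.05 = 1.49 × 1.83^2.05 = 5.143 m³/s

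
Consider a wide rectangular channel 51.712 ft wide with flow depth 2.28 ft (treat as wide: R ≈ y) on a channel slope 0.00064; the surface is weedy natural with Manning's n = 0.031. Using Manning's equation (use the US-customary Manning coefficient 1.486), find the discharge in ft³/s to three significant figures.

A = b·y = 51.712 × 2.28 = 117.9 ft²
Wide channel: R ≈ y = 2.28 ft
Q = (1.486/n)·A·R^(2/3)·S^(1/2) = (1.486/0.031) × 117.9 × 2.280^(2/3) × 0.00064^(1/2) = 247.7 ft³/s

248 ft³/s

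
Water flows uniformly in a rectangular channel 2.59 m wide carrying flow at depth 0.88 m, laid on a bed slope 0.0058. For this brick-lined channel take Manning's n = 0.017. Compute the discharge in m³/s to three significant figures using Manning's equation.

A = b·y = 2.59 × 0.88 = 2.279 m²
P = b + 2y = 2.59 + 2×0.88 = 4.350 m
R = A/P = 2.279/4.350 = 0.5240 m
Q = (1/n)·A·R^(2/3)·S^(1/2) = (1/0.017) × 2.279 × 0.5240^(2/3) × 0.0058^(1/2) = 6.636 m³/s

6.64 m³/s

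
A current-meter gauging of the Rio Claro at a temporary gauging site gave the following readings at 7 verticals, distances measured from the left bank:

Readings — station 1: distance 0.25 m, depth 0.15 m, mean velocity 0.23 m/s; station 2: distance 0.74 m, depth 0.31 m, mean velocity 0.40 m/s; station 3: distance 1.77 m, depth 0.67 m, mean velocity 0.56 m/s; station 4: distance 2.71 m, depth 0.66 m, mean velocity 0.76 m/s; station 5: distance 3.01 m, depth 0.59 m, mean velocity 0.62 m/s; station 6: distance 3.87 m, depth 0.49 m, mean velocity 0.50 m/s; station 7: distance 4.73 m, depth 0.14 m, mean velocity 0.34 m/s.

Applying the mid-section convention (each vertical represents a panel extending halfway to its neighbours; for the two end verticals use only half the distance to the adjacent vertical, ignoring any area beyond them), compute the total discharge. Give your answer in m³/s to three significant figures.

w_1 = (0.74 − 0.25)/2 = 0.245 m; q_1 = 0.23 × 0.15 × 0.245 = 0.008453 m³/s
w_2 = (1.77 − 0.25)/2 = 0.76 m; q_2 = 0.40 × 0.31 × 0.76 = 0.09424 m³/s
w_3 = (2.71 − 0.74)/2 = 0.985 m; q_3 = 0.56 × 0.67 × 0.985 = 0.3696 m³/s
w_4 = (3.01 − 1.77)/2 = 0.62 m; q_4 = 0.76 × 0.66 × 0.62 = 0.3110 m³/s
w_5 = (3.87 − 2.71)/2 = 0.58 m; q_5 = 0.62 × 0.59 × 0.58 = 0.2122 m³/s
w_6 = (4.73 − 3.01)/2 = 0.86 m; q_6 = 0.50 × 0.49 × 0.86 = 0.2107 m³/s
w_7 = (4.73 − 3.87)/2 = 0.43 m; q_7 = 0.34 × 0.14 × 0.43 = 0.02047 m³/s
Q = Σ qᵢ = 1.227 m³/s

1.23 m³/s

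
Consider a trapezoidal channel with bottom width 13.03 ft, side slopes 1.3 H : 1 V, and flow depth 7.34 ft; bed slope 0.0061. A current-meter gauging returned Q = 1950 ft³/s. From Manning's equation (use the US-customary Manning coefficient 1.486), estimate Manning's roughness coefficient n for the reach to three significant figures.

A = (b + z·y)·y = (13.03 + 1.3×7.34)×7.34 = 165.7 ft²
P = b + 2y√(1+z²) = 13.03 + 2×7.34×√(1+1.3²) = 37.11 ft
R = A/P = 165.7/37.11 = 4.465 ft
n = (1.486/Q)·A·R^(2/3)·S^(1/2) = (1.486/1950) × 165.7 × 2.711 × 0.07810 = 0.02674

0.0267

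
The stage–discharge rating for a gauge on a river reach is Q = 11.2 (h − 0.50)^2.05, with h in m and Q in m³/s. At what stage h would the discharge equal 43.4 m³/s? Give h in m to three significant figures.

h − h₀ = (Q/C)^(1/b) = (43.4/11.2)^(1/2.05) = 1.936 m
h = 0.50 + 1.936 = 2.436 m

2.44 m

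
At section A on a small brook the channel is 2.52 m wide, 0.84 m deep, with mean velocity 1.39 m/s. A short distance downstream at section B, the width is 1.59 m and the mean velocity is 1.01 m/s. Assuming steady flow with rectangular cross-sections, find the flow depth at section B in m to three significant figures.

Q = A₁V₁ = (2.52×0.84) × 1.39 = 2.942 m³/s
d₂ = Q/(b₂ V₂) = 2.942/(1.59×1.01) = 1.832 m

1.83 m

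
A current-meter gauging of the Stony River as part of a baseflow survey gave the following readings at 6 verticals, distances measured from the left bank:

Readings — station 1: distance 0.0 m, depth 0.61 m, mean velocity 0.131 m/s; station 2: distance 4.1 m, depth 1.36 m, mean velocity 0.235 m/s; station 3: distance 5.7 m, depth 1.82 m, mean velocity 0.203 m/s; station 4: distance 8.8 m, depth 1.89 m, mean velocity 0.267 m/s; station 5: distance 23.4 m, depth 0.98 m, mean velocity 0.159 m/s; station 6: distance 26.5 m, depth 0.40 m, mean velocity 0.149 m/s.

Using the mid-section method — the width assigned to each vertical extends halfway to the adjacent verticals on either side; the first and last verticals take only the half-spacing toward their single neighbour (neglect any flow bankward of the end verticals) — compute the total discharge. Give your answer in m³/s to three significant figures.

7.88 m³/s

w_1 = (4.1 − 0.0)/2 = 2.05 m; q_1 = 0.131 × 0.61 × 2.05 = 0.1638 m³/s
w_2 = (5.7 − 0.0)/2 = 2.85 m; q_2 = 0.235 × 1.36 × 2.85 = 0.9109 m³/s
w_3 = (8.8 − 4.1)/2 = 2.35 m; q_3 = 0.203 × 1.82 × 2.35 = 0.8682 m³/s
w_4 = (23.4 − 5.7)/2 = 8.85 m; q_4 = 0.267 × 1.89 × 8.85 = 4.466 m³/s
w_5 = (26.5 − 8.8)/2 = 8.85 m; q_5 = 0.159 × 0.98 × 8.85 = 1.379 m³/s
w_6 = (26.5 − 23.4)/2 = 1.55 m; q_6 = 0.149 × 0.40 × 1.55 = 0.09238 m³/s
Q = Σ qᵢ = 7.880 m³/s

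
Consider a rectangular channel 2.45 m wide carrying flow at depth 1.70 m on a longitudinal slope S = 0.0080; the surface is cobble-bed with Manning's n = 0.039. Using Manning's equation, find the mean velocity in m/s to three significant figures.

1.83 m/s

A = b·y = 2.45 × 1.70 = 4.165 m²
P = b + 2y = 2.45 + 2×1.70 = 5.850 m
R = A/P = 4.165/5.850 = 0.7120 m
Q = (1/n)·A·R^(2/3)·S^(1/2) = (1/0.039) × 4.165 × 0.7120^(2/3) × 0.0080^(1/2) = 7.616 m³/s
V = Q/A = 7.616/4.165 = 1.829 m/s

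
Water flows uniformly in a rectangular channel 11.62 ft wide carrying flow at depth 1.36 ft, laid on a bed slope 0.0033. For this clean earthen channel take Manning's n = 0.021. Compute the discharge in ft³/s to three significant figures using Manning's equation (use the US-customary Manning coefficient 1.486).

A = b·y = 11.62 × 1.36 = 15.80 ft²
P = b + 2y = 11.62 + 2×1.36 = 14.34 ft
R = A/P = 15.80/14.34 = 1.102 ft
Q = (1.486/n)·A·R^(2/3)·S^(1/2) = (1.486/0.021) × 15.80 × 1.102^(2/3) × 0.0033^(1/2) = 68.54 ft³/s

68.5 ft³/s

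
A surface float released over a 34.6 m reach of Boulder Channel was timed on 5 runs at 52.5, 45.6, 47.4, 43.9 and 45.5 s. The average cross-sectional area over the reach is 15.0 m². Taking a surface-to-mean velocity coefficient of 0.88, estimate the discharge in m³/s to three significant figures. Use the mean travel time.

9.72 m³/s

t̄ = (52.5 + 45.6 + 47.4 + 43.9 + 45.5) / 5 = 46.98 s
v_surface = L / t̄ = 34.6 / 46.98 = 0.7365 m/s
v_mean = 0.88 × 0.7365 = 0.6481 m/s
Q = A × v_mean = 15.0 × 0.6481 = 9.722 m³/s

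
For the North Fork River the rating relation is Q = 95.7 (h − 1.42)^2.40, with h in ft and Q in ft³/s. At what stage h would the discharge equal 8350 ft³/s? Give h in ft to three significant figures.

h − h₀ = (Q/C)^(1/b) = (8350/95.7)^(1/2.40) = 6.437 ft
h = 1.42 + 6.437 = 7.857 ft

7.86 ft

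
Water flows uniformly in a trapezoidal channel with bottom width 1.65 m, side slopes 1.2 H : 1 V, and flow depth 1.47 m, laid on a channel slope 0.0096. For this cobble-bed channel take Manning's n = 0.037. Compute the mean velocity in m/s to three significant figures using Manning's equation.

A = (b + z·y)·y = (1.65 + 1.2×1.47)×1.47 = 5.019 m²
P = b + 2y√(1+z²) = 1.65 + 2×1.47×√(1+1.2²) = 6.242 m
R = A/P = 5.019/6.242 = 0.8039 m
Q = (1/n)·A·R^(2/3)·S^(1/2) = (1/0.037) × 5.019 × 0.8039^(2/3) × 0.0096^(1/2) = 11.49 m³/s
V = Q/A = 11.49/5.019 = 2.290 m/s

2.29 m/s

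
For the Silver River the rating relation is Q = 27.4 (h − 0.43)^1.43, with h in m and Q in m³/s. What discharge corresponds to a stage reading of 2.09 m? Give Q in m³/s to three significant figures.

56.6 m³/s

Q = 27.4 × (2.09 − 0.43)^1.43 = 27.4 × 1.66^1.43 = 56.56 m³/s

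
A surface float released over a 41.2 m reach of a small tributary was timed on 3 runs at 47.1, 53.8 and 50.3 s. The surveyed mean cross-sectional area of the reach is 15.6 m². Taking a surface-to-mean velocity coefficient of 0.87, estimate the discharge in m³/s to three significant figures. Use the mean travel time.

11.1 m³/s

t̄ = (47.1 + 53.8 + 50.3) / 3 = 50.4 s
v_surface = L / t̄ = 41.2 / 50.4 = 0.8175 m/s
v_mean = 0.87 × 0.8175 = 0.7112 m/s
Q = A × v_mean = 15.6 × 0.7112 = 11.09 m³/s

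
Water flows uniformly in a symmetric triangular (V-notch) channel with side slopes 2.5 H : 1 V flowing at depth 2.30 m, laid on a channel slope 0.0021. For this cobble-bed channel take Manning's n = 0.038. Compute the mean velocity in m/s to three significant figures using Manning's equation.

1.26 m/s

A = z·y² = 2.5×2.30² = 13.23 m²
P = 2y√(1+z²) = 2×2.30×√(1+2.5²) = 12.39 m
R = A/P = 13.23/12.39 = 1.068 m
Q = (1/n)·A·R^(2/3)·S^(1/2) = (1/0.038) × 13.23 × 1.068^(2/3) × 0.0021^(1/2) = 16.66 m³/s
V = Q/A = 16.66/13.23 = 1.260 m/s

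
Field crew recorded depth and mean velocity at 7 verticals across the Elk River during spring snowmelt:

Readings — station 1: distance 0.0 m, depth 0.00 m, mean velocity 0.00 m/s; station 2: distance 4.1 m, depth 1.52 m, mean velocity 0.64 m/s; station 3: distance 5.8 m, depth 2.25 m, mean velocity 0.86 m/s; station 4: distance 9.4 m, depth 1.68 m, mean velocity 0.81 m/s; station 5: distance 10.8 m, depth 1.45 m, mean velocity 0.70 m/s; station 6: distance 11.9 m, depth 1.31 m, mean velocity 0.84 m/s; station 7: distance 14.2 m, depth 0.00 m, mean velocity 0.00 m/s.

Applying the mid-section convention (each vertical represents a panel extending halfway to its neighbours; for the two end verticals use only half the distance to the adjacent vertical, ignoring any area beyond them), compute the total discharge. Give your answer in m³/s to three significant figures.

14.5 m³/s

w_2 = (5.8 − 0.0)/2 = 2.9 m; q_2 = 0.64 × 1.52 × 2.9 = 2.821 m³/s
w_3 = (9.4 − 4.1)/2 = 2.65 m; q_3 = 0.86 × 2.25 × 2.65 = 5.128 m³/s
w_4 = (10.8 − 5.8)/2 = 2.5 m; q_4 = 0.81 × 1.68 × 2.5 = 3.402 m³/s
w_5 = (11.9 − 9.4)/2 = 1.25 m; q_5 = 0.70 × 1.45 × 1.25 = 1.269 m³/s
w_6 = (14.2 − 10.8)/2 = 1.7 m; q_6 = 0.84 × 1.31 × 1.7 = 1.871 m³/s
Stations 1, 7 contribute zero (depth or velocity is 0).
Q = Σ qᵢ = 14.49 m³/s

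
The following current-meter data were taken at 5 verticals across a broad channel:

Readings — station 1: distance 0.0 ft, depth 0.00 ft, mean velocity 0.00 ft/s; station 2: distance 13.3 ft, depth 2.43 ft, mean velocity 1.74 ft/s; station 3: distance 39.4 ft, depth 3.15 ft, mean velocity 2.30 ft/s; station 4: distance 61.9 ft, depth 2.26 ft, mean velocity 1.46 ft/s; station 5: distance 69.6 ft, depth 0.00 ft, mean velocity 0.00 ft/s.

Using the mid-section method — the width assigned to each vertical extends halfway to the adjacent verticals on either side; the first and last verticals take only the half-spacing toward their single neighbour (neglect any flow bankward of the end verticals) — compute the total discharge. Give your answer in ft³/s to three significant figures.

w_2 = (39.4 − 0.0)/2 = 19.7 ft; q_2 = 1.74 × 2.43 × 19.7 = 83.30 ft³/s
w_3 = (61.9 − 13.3)/2 = 24.3 ft; q_3 = 2.30 × 3.15 × 24.3 = 176.1 ft³/s
w_4 = (69.6 − 39.4)/2 = 15.1 ft; q_4 = 1.46 × 2.26 × 15.1 = 49.82 ft³/s
Stations 1, 5 contribute zero (depth or velocity is 0).
Q = Σ qᵢ = 309.2 ft³/s

309 ft³/s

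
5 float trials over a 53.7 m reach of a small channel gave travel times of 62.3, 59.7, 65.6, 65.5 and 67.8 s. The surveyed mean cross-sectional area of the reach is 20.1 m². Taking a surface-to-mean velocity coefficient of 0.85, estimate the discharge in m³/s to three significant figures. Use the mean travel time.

t̄ = (62.3 + 59.7 + 65.6 + 65.5 + 67.8) / 5 = 64.18 s
v_surface = L / t̄ = 53.7 / 64.18 = 0.8367 m/s
v_mean = 0.85 × 0.8367 = 0.7112 m/s
Q = A × v_mean = 20.1 × 0.7112 = 14.30 m³/s

14.3 m³/s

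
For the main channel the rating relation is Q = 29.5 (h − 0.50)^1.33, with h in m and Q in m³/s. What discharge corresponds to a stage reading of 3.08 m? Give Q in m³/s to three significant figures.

Q = 29.5 × (3.08 − 0.50)^1.33 = 29.5 × 2.58^1.33 = 104.1 m³/s

104 m³/s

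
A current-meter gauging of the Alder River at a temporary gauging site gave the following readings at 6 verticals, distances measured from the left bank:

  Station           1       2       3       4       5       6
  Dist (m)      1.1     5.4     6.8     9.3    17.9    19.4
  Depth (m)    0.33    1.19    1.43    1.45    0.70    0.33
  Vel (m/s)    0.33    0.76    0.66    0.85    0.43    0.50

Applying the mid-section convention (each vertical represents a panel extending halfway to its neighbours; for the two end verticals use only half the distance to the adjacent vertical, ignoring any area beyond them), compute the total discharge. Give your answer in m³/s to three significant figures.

w_1 = (5.4 − 1.1)/2 = 2.15 m; q_1 = 0.33 × 0.33 × 2.15 = 0.2341 m³/s
w_2 = (6.8 − 1.1)/2 = 2.85 m; q_2 = 0.76 × 1.19 × 2.85 = 2.578 m³/s
w_3 = (9.3 − 5.4)/2 = 1.95 m; q_3 = 0.66 × 1.43 × 1.95 = 1.840 m³/s
w_4 = (17.9 − 6.8)/2 = 5.55 m; q_4 = 0.85 × 1.45 × 5.55 = 6.840 m³/s
w_5 = (19.4 − 9.3)/2 = 5.05 m; q_5 = 0.43 × 0.70 × 5.05 = 1.520 m³/s
w_6 = (19.4 − 17.9)/2 = 0.75 m; q_6 = 0.50 × 0.33 × 0.75 = 0.1238 m³/s
Q = Σ qᵢ = 13.14 m³/s

13.1 m³/s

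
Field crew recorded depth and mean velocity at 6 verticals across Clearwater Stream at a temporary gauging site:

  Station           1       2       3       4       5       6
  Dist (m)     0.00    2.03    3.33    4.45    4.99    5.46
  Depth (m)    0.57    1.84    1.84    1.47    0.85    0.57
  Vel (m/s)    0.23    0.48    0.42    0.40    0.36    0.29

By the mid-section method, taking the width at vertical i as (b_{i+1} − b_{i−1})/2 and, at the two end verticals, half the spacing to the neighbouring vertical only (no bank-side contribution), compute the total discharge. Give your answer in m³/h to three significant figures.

11600 m³/h

w_1 = (2.03 − 0.00)/2 = 1.015 m; q_1 = 0.23 × 0.57 × 1.015 = 0.1331 m³/s
w_2 = (3.33 − 0.00)/2 = 1.665 m; q_2 = 0.48 × 1.84 × 1.665 = 1.471 m³/s
w_3 = (4.45 − 2.03)/2 = 1.21 m; q_3 = 0.42 × 1.84 × 1.21 = 0.9351 m³/s
w_4 = (4.99 − 3.33)/2 = 0.83 m; q_4 = 0.40 × 1.47 × 0.83 = 0.4880 m³/s
w_5 = (5.46 − 4.45)/2 = 0.505 m; q_5 = 0.36 × 0.85 × 0.505 = 0.1545 m³/s
w_6 = (5.46 − 4.99)/2 = 0.235 m; q_6 = 0.29 × 0.57 × 0.235 = 0.03885 m³/s
Q = Σ qᵢ = 3.220 m³/s
= 3.220 × 3600 = 11590 m³/h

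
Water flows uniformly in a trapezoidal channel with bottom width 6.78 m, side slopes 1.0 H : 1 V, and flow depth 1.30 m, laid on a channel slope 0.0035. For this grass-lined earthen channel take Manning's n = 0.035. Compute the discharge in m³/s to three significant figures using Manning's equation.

17.8 m³/s

A = (b + z·y)·y = (6.78 + 1.0×1.30)×1.30 = 10.50 m²
P = b + 2y√(1+z²) = 6.78 + 2×1.30×√(1+1.0²) = 10.46 m
R = A/P = 10.50/10.46 = 1.004 m
Q = (1/n)·A·R^(2/3)·S^(1/2) = (1/0.035) × 10.50 × 1.004^(2/3) × 0.0035^(1/2) = 17.81 m³/s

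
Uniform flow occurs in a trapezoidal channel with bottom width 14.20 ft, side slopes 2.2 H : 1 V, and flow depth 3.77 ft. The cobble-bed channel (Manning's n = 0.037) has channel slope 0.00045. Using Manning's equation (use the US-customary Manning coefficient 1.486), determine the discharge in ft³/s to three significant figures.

A = (b + z·y)·y = (14.20 + 2.2×3.77)×3.77 = 84.80 ft²
P = b + 2y√(1+z²) = 14.20 + 2×3.77×√(1+2.2²) = 32.42 ft
R = A/P = 84.80/32.42 = 2.616 ft
Q = (1.486/n)·A·R^(2/3)·S^(1/2) = (1.486/0.037) × 84.80 × 2.616^(2/3) × 0.00045^(1/2) = 137.2 ft³/s

137 ft³/s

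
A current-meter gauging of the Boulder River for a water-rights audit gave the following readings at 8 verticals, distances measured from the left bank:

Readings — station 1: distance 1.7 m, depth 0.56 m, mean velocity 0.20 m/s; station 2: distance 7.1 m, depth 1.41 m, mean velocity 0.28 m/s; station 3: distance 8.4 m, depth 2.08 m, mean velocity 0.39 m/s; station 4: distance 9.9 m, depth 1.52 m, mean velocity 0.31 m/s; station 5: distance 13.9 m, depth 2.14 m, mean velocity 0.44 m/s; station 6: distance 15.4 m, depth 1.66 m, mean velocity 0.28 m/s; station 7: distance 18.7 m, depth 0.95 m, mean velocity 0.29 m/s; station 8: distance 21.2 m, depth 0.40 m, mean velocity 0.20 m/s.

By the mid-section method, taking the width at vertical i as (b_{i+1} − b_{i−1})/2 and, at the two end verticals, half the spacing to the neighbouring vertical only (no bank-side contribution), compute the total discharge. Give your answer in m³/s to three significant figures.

w_1 = (7.1 − 1.7)/2 = 2.7 m; q_1 = 0.20 × 0.56 × 2.7 = 0.3024 m³/s
w_2 = (8.4 − 1.7)/2 = 3.35 m; q_2 = 0.28 × 1.41 × 3.35 = 1.323 m³/s
w_3 = (9.9 − 7.1)/2 = 1.4 m; q_3 = 0.39 × 2.08 × 1.4 = 1.136 m³/s
w_4 = (13.9 − 8.4)/2 = 2.75 m; q_4 = 0.31 × 1.52 × 2.75 = 1.296 m³/s
w_5 = (15.4 − 9.9)/2 = 2.75 m; q_5 = 0.44 × 2.14 × 2.75 = 2.589 m³/s
w_6 = (18.7 − 13.9)/2 = 2.4 m; q_6 = 0.28 × 1.66 × 2.4 = 1.116 m³/s
w_7 = (21.2 − 15.4)/2 = 2.9 m; q_7 = 0.29 × 0.95 × 2.9 = 0.7990 m³/s
w_8 = (21.2 − 18.7)/2 = 1.25 m; q_8 = 0.20 × 0.40 × 1.25 = 0.1000 m³/s
Q = Σ qᵢ = 8.660 m³/s

8.66 m³/s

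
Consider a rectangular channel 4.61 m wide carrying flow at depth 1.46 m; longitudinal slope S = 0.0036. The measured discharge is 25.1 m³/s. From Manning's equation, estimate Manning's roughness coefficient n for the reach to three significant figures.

A = b·y = 4.61 × 1.46 = 6.731 m²
P = b + 2y = 4.61 + 2×1.46 = 7.530 m
R = A/P = 6.731/7.530 = 0.8938 m
n = (1/Q)·A·R^(2/3)·S^(1/2) = (1/25.1) × 6.731 × 0.9279 × 0.06000 = 0.01493

0.0149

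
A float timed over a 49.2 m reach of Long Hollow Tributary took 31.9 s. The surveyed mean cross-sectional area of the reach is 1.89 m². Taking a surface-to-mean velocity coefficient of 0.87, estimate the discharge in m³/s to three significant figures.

2.54 m³/s

v_surface = L / t̄ = 49.2 / 31.9 = 1.542 m/s
v_mean = 0.87 × 1.542 = 1.342 m/s
Q = A × v_mean = 1.89 × 1.342 = 2.536 m³/s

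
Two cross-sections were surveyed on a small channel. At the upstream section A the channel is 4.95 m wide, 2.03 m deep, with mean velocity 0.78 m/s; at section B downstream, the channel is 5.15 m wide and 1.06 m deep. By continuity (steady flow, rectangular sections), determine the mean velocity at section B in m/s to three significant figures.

1.44 m/s

Q = A₁V₁ = (4.95×2.03) × 0.78 = 7.838 m³/s
A₂ = 5.15 × 1.06 = 5.459 m²
V₂ = Q/A₂ = 7.838/5.459 = 1.436 m/s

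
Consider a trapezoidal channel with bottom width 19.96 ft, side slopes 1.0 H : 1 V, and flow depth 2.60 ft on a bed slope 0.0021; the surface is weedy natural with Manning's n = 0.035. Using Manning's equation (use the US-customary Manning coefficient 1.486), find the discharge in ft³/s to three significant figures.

A = (b + z·y)·y = (19.96 + 1.0×2.60)×2.60 = 58.66 ft²
P = b + 2y√(1+z²) = 19.96 + 2×2.60×√(1+1.0²) = 27.31 ft
R = A/P = 58.66/27.31 = 2.147 ft
Q = (1.486/n)·A·R^(2/3)·S^(1/2) = (1.486/0.035) × 58.66 × 2.147^(2/3) × 0.0021^(1/2) = 190.0 ft³/s

190 ft³/s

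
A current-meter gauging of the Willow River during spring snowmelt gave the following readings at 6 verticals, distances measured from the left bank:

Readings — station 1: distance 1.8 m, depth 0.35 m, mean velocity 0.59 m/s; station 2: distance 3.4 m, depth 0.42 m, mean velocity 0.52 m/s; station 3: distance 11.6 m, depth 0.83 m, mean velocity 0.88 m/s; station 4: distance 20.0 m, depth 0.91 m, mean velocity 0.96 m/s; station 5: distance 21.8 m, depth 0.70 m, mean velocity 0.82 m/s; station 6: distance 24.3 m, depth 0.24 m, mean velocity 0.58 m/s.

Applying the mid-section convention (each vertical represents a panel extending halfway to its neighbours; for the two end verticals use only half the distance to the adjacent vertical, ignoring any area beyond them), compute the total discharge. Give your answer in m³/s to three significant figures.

w_1 = (3.4 − 1.8)/2 = 0.8 m; q_1 = 0.59 × 0.35 × 0.8 = 0.1652 m³/s
w_2 = (11.6 − 1.8)/2 = 4.9 m; q_2 = 0.52 × 0.42 × 4.9 = 1.070 m³/s
w_3 = (20.0 − 3.4)/2 = 8.3 m; q_3 = 0.88 × 0.83 × 8.3 = 6.062 m³/s
w_4 = (21.8 − 11.6)/2 = 5.1 m; q_4 = 0.96 × 0.91 × 5.1 = 4.455 m³/s
w_5 = (24.3 − 20.0)/2 = 2.15 m; q_5 = 0.82 × 0.70 × 2.15 = 1.234 m³/s
w_6 = (24.3 − 21.8)/2 = 1.25 m; q_6 = 0.58 × 0.24 × 1.25 = 0.1740 m³/s
Q = Σ qᵢ = 13.16 m³/s

13.2 m³/s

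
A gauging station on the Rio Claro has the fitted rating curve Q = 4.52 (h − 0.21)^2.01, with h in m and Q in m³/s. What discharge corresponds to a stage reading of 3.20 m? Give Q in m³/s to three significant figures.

Q = 4.52 × (3.20 − 0.21)^2.01 = 4.52 × 2.99^2.01 = 40.85 m³/s

40.9 m³/s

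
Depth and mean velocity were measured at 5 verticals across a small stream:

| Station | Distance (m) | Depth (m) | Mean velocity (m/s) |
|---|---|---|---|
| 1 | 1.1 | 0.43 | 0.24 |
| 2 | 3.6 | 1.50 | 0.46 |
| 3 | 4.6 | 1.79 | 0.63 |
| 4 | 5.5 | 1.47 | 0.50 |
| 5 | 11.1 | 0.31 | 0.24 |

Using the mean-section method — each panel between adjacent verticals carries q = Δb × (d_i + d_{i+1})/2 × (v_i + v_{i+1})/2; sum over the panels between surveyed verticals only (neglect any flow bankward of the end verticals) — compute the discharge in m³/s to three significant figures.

4.41 m³/s

Panel 1-2: Δb = 2.5 m, d̄ = (0.43+1.50)/2 = 0.965, v̄ = (0.24+0.46)/2 = 0.35 → q = 2.5×0.965×0.35 = 0.8444 m³/s
Panel 2-3: Δb = 1 m, d̄ = (1.50+1.79)/2 = 1.645, v̄ = (0.46+0.63)/2 = 0.545 → q = 1×1.645×0.545 = 0.8965 m³/s
Panel 3-4: Δb = 0.9 m, d̄ = (1.79+1.47)/2 = 1.63, v̄ = (0.63+0.50)/2 = 0.565 → q = 0.9×1.63×0.565 = 0.8289 m³/s
Panel 4-5: Δb = 5.6 m, d̄ = (1.47+0.31)/2 = 0.89, v̄ = (0.50+0.24)/2 = 0.37 → q = 5.6×0.89×0.37 = 1.844 m³/s
Q = Σ q = 4.414 m³/s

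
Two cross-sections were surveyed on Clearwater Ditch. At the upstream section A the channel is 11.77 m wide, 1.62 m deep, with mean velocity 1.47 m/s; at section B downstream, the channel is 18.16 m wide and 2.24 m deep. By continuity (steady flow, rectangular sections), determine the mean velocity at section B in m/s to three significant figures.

0.689 m/s

Q = A₁V₁ = (11.77×1.62) × 1.47 = 28.03 m³/s
A₂ = 18.16 × 2.24 = 40.68 m²
V₂ = Q/A₂ = 28.03/40.68 = 0.6890 m/s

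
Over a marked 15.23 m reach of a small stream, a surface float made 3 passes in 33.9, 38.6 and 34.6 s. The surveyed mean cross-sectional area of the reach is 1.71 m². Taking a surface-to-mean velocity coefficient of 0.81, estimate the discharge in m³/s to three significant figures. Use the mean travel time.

t̄ = (33.9 + 38.6 + 34.6) / 3 = 35.7 s
v_surface = L / t̄ = 15.23 / 35.7 = 0.4266 m/s
v_mean = 0.81 × 0.4266 = 0.3456 m/s
Q = A × v_mean = 1.71 × 0.3456 = 0.5909 m³/s

0.591 m³/s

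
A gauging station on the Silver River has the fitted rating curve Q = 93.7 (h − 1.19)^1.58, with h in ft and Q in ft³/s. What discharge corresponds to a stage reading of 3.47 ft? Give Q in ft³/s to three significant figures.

Q = 93.7 × (3.47 − 1.19)^1.58 = 93.7 × 2.28^1.58 = 344.6 ft³/s

345 ft³/s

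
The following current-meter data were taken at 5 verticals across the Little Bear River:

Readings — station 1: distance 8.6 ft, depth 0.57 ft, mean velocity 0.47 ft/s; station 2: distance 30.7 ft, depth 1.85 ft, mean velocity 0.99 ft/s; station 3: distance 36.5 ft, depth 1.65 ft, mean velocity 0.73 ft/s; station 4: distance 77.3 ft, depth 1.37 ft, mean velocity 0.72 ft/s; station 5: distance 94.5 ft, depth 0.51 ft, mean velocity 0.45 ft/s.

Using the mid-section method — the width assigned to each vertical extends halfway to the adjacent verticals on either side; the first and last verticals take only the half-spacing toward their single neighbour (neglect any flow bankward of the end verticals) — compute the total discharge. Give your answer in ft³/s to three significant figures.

w_1 = (30.7 − 8.6)/2 = 11.05 ft; q_1 = 0.47 × 0.57 × 11.05 = 2.960 ft³/s
w_2 = (36.5 − 8.6)/2 = 13.95 ft; q_2 = 0.99 × 1.85 × 13.95 = 25.55 ft³/s
w_3 = (77.3 − 30.7)/2 = 23.3 ft; q_3 = 0.73 × 1.65 × 23.3 = 28.06 ft³/s
w_4 = (94.5 − 36.5)/2 = 29 ft; q_4 = 0.72 × 1.37 × 29 = 28.61 ft³/s
w_5 = (94.5 − 77.3)/2 = 8.6 ft; q_5 = 0.45 × 0.51 × 8.6 = 1.974 ft³/s
Q = Σ qᵢ = 87.15 ft³/s

87.2 ft³/s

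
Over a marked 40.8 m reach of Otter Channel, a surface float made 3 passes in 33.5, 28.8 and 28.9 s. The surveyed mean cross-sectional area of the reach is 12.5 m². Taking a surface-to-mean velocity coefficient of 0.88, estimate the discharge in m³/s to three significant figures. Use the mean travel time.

14.8 m³/s

t̄ = (33.5 + 28.8 + 28.9) / 3 = 30.4 s
v_surface = L / t̄ = 40.8 / 30.4 = 1.342 m/s
v_mean = 0.88 × 1.342 = 1.181 m/s
Q = A × v_mean = 12.5 × 1.181 = 14.76 m³/s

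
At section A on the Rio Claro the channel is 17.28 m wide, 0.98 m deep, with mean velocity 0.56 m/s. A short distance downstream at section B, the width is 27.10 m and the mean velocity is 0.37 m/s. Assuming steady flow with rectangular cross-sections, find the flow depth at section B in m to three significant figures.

0.946 m

Q = A₁V₁ = (17.28×0.98) × 0.56 = 9.483 m³/s
d₂ = Q/(b₂ V₂) = 9.483/(27.10×0.37) = 0.9458 m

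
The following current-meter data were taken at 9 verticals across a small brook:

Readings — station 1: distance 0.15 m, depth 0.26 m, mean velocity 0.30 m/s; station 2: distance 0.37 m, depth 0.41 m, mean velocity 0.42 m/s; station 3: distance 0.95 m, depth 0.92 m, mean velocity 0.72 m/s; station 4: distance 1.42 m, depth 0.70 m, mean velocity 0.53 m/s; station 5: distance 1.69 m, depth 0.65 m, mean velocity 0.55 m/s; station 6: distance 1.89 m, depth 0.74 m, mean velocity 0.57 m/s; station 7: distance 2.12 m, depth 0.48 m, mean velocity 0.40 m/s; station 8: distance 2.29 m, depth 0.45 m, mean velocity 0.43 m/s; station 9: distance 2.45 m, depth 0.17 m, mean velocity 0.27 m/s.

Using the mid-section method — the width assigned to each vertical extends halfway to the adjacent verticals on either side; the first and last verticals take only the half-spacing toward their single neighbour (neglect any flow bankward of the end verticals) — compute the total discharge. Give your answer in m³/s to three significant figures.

0.811 m³/s

w_1 = (0.37 − 0.15)/2 = 0.11 m; q_1 = 0.30 × 0.26 × 0.11 = 0.008580 m³/s
w_2 = (0.95 − 0.15)/2 = 0.4 m; q_2 = 0.42 × 0.41 × 0.4 = 0.06888 m³/s
w_3 = (1.42 − 0.37)/2 = 0.525 m; q_3 = 0.72 × 0.92 × 0.525 = 0.3478 m³/s
w_4 = (1.69 − 0.95)/2 = 0.37 m; q_4 = 0.53 × 0.70 × 0.37 = 0.1373 m³/s
w_5 = (1.89 − 1.42)/2 = 0.235 m; q_5 = 0.55 × 0.65 × 0.235 = 0.08401 m³/s
w_6 = (2.12 − 1.69)/2 = 0.215 m; q_6 = 0.57 × 0.74 × 0.215 = 0.09069 m³/s
w_7 = (2.29 − 1.89)/2 = 0.2 m; q_7 = 0.40 × 0.48 × 0.2 = 0.03840 m³/s
w_8 = (2.45 − 2.12)/2 = 0.165 m; q_8 = 0.43 × 0.45 × 0.165 = 0.03193 m³/s
w_9 = (2.45 − 2.29)/2 = 0.08 m; q_9 = 0.27 × 0.17 × 0.08 = 0.003672 m³/s
Q = Σ qᵢ = 0.8112 m³/s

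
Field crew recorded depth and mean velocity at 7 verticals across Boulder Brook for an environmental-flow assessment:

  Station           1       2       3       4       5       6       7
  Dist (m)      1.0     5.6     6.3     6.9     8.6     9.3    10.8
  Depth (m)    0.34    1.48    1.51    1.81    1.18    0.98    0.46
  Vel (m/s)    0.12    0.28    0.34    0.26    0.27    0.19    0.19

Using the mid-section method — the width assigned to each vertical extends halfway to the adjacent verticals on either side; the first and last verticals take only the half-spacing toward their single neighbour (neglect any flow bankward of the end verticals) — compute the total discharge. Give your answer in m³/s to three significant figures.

2.72 m³/s

w_1 = (5.6 − 1.0)/2 = 2.3 m; q_1 = 0.12 × 0.34 × 2.3 = 0.09384 m³/s
w_2 = (6.3 − 1.0)/2 = 2.65 m; q_2 = 0.28 × 1.48 × 2.65 = 1.098 m³/s
w_3 = (6.9 − 5.6)/2 = 0.65 m; q_3 = 0.34 × 1.51 × 0.65 = 0.3337 m³/s
w_4 = (8.6 − 6.3)/2 = 1.15 m; q_4 = 0.26 × 1.81 × 1.15 = 0.5412 m³/s
w_5 = (9.3 − 6.9)/2 = 1.2 m; q_5 = 0.27 × 1.18 × 1.2 = 0.3823 m³/s
w_6 = (10.8 − 8.6)/2 = 1.1 m; q_6 = 0.19 × 0.98 × 1.1 = 0.2048 m³/s
w_7 = (10.8 − 9.3)/2 = 0.75 m; q_7 = 0.19 × 0.46 × 0.75 = 0.06555 m³/s
Q = Σ qᵢ = 2.720 m³/s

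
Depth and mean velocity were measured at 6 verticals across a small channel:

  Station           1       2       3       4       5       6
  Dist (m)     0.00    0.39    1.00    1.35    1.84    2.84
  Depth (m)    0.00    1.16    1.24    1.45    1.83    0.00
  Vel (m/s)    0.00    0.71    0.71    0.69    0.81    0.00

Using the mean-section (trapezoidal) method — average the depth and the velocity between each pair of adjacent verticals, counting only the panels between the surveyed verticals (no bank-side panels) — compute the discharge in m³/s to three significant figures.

Panel 1-2: Δb = 0.39 m, d̄ = (0.00+1.16)/2 = 0.58, v̄ = (0.00+0.71)/2 = 0.355 → q = 0.39×0.58×0.355 = 0.08030 m³/s
Panel 2-3: Δb = 0.61 m, d̄ = (1.16+1.24)/2 = 1.2, v̄ = (0.71+0.71)/2 = 0.71 → q = 0.61×1.2×0.71 = 0.5197 m³/s
Panel 3-4: Δb = 0.35 m, d̄ = (1.24+1.45)/2 = 1.345, v̄ = (0.71+0.69)/2 = 0.7 → q = 0.35×1.345×0.7 = 0.3295 m³/s
Panel 4-5: Δb = 0.49 m, d̄ = (1.45+1.83)/2 = 1.64, v̄ = (0.69+0.81)/2 = 0.75 → q = 0.49×1.64×0.75 = 0.6027 m³/s
Panel 5-6: Δb = 1 m, d̄ = (1.83+0.00)/2 = 0.915, v̄ = (0.81+0.00)/2 = 0.405 → q = 1×0.915×0.405 = 0.3706 m³/s
Q = Σ q = 1.903 m³/s

1.90 m³/s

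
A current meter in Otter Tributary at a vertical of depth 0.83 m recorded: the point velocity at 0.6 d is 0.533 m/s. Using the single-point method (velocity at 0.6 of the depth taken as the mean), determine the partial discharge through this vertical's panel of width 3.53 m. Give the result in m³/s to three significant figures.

1.56 m³/s

v̄ = v₀.₆ = 0.533 m/s
q = v̄ × d × w = 0.5330 × 0.83 × 3.53 = 1.562 m³/s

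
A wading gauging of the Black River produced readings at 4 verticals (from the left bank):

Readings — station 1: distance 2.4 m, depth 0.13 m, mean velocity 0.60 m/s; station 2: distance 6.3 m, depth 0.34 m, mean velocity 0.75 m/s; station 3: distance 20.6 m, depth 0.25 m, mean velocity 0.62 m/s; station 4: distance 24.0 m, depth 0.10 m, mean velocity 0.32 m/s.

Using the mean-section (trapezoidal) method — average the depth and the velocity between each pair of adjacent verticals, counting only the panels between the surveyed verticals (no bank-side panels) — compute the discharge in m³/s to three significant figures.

3.79 m³/s

Panel 1-2: Δb = 3.9 m, d̄ = (0.13+0.34)/2 = 0.235, v̄ = (0.60+0.75)/2 = 0.675 → q = 3.9×0.235×0.675 = 0.6186 m³/s
Panel 2-3: Δb = 14.3 m, d̄ = (0.34+0.25)/2 = 0.295, v̄ = (0.75+0.62)/2 = 0.685 → q = 14.3×0.295×0.685 = 2.890 m³/s
Panel 3-4: Δb = 3.4 m, d̄ = (0.25+0.10)/2 = 0.175, v̄ = (0.62+0.32)/2 = 0.47 → q = 3.4×0.175×0.47 = 0.2797 m³/s
Q = Σ q = 3.788 m³/s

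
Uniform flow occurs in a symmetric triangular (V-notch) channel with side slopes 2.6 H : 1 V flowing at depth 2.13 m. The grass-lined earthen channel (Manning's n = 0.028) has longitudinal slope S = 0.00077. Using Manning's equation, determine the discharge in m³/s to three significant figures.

A = z·y² = 2.6×2.13² = 11.80 m²
P = 2y√(1+z²) = 2×2.13×√(1+2.6²) = 11.87 m
R = A/P = 11.80/11.87 = 0.9940 m
Q = (1/n)·A·R^(2/3)·S^(1/2) = (1/0.028) × 11.80 × 0.9940^(2/3) × 0.00077^(1/2) = 11.64 m³/s

11.6 m³/s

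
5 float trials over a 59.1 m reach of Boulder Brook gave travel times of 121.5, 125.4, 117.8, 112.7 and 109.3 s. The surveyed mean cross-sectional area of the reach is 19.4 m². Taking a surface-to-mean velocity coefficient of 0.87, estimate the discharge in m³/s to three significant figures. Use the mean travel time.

8.50 m³/s

t̄ = (121.5 + 125.4 + 117.8 + 112.7 + 109.3) / 5 = 117.34 s
v_surface = L / t̄ = 59.1 / 117.34 = 0.5037 m/s
v_mean = 0.87 × 0.5037 = 0.4382 m/s
Q = A × v_mean = 19.4 × 0.4382 = 8.501 m³/s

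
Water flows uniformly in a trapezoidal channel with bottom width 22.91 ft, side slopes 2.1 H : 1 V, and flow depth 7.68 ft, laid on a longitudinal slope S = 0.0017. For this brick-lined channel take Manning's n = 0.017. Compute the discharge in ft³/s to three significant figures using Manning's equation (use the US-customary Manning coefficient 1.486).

3210 ft³/s

A = (b + z·y)·y = (22.91 + 2.1×7.68)×7.68 = 299.8 ft²
P = b + 2y√(1+z²) = 22.91 + 2×7.68×√(1+2.1²) = 58.64 ft
R = A/P = 299.8/58.64 = 5.113 ft
Q = (1.486/n)·A·R^(2/3)·S^(1/2) = (1.486/0.017) × 299.8 × 5.113^(2/3) × 0.0017^(1/2) = 3207 ft³/s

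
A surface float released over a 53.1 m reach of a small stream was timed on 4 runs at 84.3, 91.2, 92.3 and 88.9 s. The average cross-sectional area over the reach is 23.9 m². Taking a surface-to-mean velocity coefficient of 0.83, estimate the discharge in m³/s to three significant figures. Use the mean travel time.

t̄ = (84.3 + 91.2 + 92.3 + 88.9) / 4 = 89.175 s
v_surface = L / t̄ = 53.1 / 89.175 = 0.5955 m/s
v_mean = 0.83 × 0.5955 = 0.4942 m/s
Q = A × v_mean = 23.9 × 0.4942 = 11.81 m³/s

11.8 m³/s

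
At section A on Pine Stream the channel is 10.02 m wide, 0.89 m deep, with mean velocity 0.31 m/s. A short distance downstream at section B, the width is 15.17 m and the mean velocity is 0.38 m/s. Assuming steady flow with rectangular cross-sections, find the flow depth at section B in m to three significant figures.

Q = A₁V₁ = (10.02×0.89) × 0.31 = 2.765 m³/s
d₂ = Q/(b₂ V₂) = 2.765/(15.17×0.38) = 0.4796 m

0.480 m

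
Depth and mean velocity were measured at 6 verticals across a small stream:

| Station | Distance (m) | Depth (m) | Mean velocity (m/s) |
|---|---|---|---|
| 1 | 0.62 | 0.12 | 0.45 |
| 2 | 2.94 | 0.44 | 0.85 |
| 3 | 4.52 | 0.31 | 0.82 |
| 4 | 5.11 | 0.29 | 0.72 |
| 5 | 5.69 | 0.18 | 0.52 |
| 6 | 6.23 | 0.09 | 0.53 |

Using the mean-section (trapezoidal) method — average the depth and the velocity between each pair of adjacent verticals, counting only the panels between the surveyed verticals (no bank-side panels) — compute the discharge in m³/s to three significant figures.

1.18 m³/s

Panel 1-2: Δb = 2.32 m, d̄ = (0.12+0.44)/2 = 0.28, v̄ = (0.45+0.85)/2 = 0.65 → q = 2.32×0.28×0.65 = 0.4222 m³/s
Panel 2-3: Δb = 1.58 m, d̄ = (0.44+0.31)/2 = 0.375, v̄ = (0.85+0.82)/2 = 0.835 → q = 1.58×0.375×0.835 = 0.4947 m³/s
Panel 3-4: Δb = 0.59 m, d̄ = (0.31+0.29)/2 = 0.3, v̄ = (0.82+0.72)/2 = 0.77 → q = 0.59×0.3×0.77 = 0.1363 m³/s
Panel 4-5: Δb = 0.58 m, d̄ = (0.29+0.18)/2 = 0.235, v̄ = (0.72+0.52)/2 = 0.62 → q = 0.58×0.235×0.62 = 0.08451 m³/s
Panel 5-6: Δb = 0.54 m, d̄ = (0.18+0.09)/2 = 0.135, v̄ = (0.52+0.53)/2 = 0.525 → q = 0.54×0.135×0.525 = 0.03827 m³/s
Q = Σ q = 1.176 m³/s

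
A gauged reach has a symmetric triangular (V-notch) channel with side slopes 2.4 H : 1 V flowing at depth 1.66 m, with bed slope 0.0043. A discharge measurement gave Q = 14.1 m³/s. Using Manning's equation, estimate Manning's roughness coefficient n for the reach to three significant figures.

0.0258

A = z·y² = 2.4×1.66² = 6.613 m²
P = 2y√(1+z²) = 2×1.66×√(1+2.4²) = 8.632 m
R = A/P = 6.613/8.632 = 0.7662 m
n = (1/Q)·A·R^(2/3)·S^(1/2) = (1/14.1) × 6.613 × 0.8373 × 0.06557 = 0.02575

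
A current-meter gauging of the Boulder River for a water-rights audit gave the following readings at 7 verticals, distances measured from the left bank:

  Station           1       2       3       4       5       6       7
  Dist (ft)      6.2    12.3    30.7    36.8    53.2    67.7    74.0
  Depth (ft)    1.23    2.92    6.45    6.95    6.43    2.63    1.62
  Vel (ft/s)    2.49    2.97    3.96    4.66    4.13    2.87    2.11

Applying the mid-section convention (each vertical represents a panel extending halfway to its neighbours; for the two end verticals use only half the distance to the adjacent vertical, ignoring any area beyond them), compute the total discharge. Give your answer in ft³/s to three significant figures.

1290 ft³/s

w_1 = (12.3 − 6.2)/2 = 3.05 ft; q_1 = 2.49 × 1.23 × 3.05 = 9.341 ft³/s
w_2 = (30.7 − 6.2)/2 = 12.25 ft; q_2 = 2.97 × 2.92 × 12.25 = 106.2 ft³/s
w_3 = (36.8 − 12.3)/2 = 12.25 ft; q_3 = 3.96 × 6.45 × 12.25 = 312.9 ft³/s
w_4 = (53.2 − 30.7)/2 = 11.25 ft; q_4 = 4.66 × 6.95 × 11.25 = 364.4 ft³/s
w_5 = (67.7 − 36.8)/2 = 15.45 ft; q_5 = 4.13 × 6.43 × 15.45 = 410.3 ft³/s
w_6 = (74.0 − 53.2)/2 = 10.4 ft; q_6 = 2.87 × 2.63 × 10.4 = 78.50 ft³/s
w_7 = (74.0 − 67.7)/2 = 3.15 ft; q_7 = 2.11 × 1.62 × 3.15 = 10.77 ft³/s
Q = Σ qᵢ = 1292 ft³/s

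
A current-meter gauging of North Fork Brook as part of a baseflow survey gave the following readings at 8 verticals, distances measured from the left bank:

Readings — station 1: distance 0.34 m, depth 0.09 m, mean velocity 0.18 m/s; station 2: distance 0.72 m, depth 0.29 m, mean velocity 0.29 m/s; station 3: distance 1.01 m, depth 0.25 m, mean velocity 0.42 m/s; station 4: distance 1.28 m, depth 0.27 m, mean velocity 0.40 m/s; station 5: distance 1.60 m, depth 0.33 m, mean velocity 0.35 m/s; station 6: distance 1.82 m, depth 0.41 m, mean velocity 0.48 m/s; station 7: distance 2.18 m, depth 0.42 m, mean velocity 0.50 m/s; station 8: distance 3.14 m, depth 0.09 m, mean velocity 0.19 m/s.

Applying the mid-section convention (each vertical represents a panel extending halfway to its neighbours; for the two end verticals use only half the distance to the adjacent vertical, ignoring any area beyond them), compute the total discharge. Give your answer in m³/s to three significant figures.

w_1 = (0.72 − 0.34)/2 = 0.19 m; q_1 = 0.18 × 0.09 × 0.19 = 0.003078 m³/s
w_2 = (1.01 − 0.34)/2 = 0.335 m; q_2 = 0.29 × 0.29 × 0.335 = 0.02817 m³/s
w_3 = (1.28 − 0.72)/2 = 0.28 m; q_3 = 0.42 × 0.25 × 0.28 = 0.02940 m³/s
w_4 = (1.60 − 1.01)/2 = 0.295 m; q_4 = 0.40 × 0.27 × 0.295 = 0.03186 m³/s
w_5 = (1.82 − 1.28)/2 = 0.27 m; q_5 = 0.35 × 0.33 × 0.27 = 0.03119 m³/s
w_6 = (2.18 − 1.60)/2 = 0.29 m; q_6 = 0.48 × 0.41 × 0.29 = 0.05707 m³/s
w_7 = (3.14 − 1.82)/2 = 0.66 m; q_7 = 0.50 × 0.42 × 0.66 = 0.1386 m³/s
w_8 = (3.14 − 2.18)/2 = 0.48 m; q_8 = 0.19 × 0.09 × 0.48 = 0.008208 m³/s
Q = Σ qᵢ = 0.3276 m³/s

0.328 m³/s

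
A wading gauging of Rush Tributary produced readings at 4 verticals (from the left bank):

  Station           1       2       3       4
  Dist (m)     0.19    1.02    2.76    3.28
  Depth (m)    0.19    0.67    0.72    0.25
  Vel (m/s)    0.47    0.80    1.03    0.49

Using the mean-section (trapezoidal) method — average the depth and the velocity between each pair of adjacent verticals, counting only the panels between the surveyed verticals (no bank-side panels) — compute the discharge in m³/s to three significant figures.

1.52 m³/s

Panel 1-2: Δb = 0.83 m, d̄ = (0.19+0.67)/2 = 0.43, v̄ = (0.47+0.80)/2 = 0.635 → q = 0.83×0.43×0.635 = 0.2266 m³/s
Panel 2-3: Δb = 1.74 m, d̄ = (0.67+0.72)/2 = 0.695, v̄ = (0.80+1.03)/2 = 0.915 → q = 1.74×0.695×0.915 = 1.107 m³/s
Panel 3-4: Δb = 0.52 m, d̄ = (0.72+0.25)/2 = 0.485, v̄ = (1.03+0.49)/2 = 0.76 → q = 0.52×0.485×0.76 = 0.1917 m³/s
Q = Σ q = 1.525 m³/s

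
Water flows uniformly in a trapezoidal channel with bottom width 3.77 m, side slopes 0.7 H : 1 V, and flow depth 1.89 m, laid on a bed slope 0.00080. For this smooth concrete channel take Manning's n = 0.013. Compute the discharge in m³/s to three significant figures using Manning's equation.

23.0 m³/s

A = (b + z·y)·y = (3.77 + 0.7×1.89)×1.89 = 9.626 m²
P = b + 2y√(1+z²) = 3.77 + 2×1.89×√(1+0.7²) = 8.384 m
R = A/P = 9.626/8.384 = 1.148 m
Q = (1/n)·A·R^(2/3)·S^(1/2) = (1/0.013) × 9.626 × 1.148^(2/3) × 0.00080^(1/2) = 22.96 m³/s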